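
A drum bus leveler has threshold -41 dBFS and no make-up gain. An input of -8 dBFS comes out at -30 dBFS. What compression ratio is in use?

3:1

Input overshoot = -8 − (-41) = 33 dB; output overshoot = -30 − (-41) = 11 dB.
Ratio = 33 / 11 = 3.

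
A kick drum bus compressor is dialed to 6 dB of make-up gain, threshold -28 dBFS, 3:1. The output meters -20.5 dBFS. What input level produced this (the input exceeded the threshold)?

-23.5 dBFS

Stripping the +6 dB make-up gives -26.5 dBFS at the gain stage.
The compressed level sits -26.5 − (-28) = 1.5 dB over threshold.
Undo the ratio: input overshoot = 1.5 × 3 = 4.5 dB, giving input = -23.5 dBFS.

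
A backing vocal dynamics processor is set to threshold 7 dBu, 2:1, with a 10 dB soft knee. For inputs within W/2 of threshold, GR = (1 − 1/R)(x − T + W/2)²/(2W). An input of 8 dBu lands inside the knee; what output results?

7.1 dBu

x − T + W/2 = 8 − 7 + 5 = 6.
GR = (1 − 1/2) × 6² / 20 = 0.5 × 36 / 20 = 0.9 dB.
Output = 8 − 0.9 = 7.1 dBu.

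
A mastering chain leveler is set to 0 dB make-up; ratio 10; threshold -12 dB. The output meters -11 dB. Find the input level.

-2 dB

That's 1 dB above the -12 dB threshold.
Before 10:1 compression the overshoot was 1 × 10 = 10 dB, so input = -12 + 10 = -2 dB.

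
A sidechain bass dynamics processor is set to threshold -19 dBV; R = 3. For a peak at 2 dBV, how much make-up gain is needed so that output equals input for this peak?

The peak compresses to -19 + 21/3 = -12 dBV.
To reach 2 dBV requires 2 − (-12) = 14 dB of make-up.

14 dB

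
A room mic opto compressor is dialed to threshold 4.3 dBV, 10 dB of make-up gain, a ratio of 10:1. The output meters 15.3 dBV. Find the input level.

14.3 dBV

Before make-up, the level was 15.3 − 10 = 5.3 dBV.
That's 1 dB above the 4.3 dBV threshold.
Undo the ratio: input overshoot = 1 × 10 = 10 dB, giving input = 14.3 dBV.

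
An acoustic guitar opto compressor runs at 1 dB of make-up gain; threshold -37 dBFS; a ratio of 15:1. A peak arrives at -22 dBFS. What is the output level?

-35 dBFS

-22 dBFS sits 15 dB over threshold.
15:1 compression reduces that to 15/15 = 1 dB over.
Output = -37 + 1 = -36 dBFS; make-up adds 1 dB, giving -35 dBFS.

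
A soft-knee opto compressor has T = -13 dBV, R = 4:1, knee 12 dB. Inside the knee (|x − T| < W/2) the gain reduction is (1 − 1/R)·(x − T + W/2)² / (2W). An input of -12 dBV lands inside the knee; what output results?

-13.53125 dBV

x − T + W/2 = -12 − (-13) + 6 = 7.
GR = (1 − 1/4) × 7² / 24 = 0.75 × 49 / 24 = 1.53125 dB.
Output = -12 − 1.53125 = -13.53125 dBV.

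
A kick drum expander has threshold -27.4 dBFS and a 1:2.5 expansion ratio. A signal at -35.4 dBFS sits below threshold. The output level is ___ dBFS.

-47.4 dBFS

The input is 8 dB below the -27.4 dBFS threshold.
A 1:2.5 expander multiplies undershoot by 2.5: 8 × 2.5 = 20 dB below threshold.
Output = -27.4 − 20 = -47.4 dBFS.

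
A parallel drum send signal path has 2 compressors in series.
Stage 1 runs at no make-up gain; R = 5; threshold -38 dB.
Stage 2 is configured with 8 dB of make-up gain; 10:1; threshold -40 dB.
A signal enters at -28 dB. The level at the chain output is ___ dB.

Stage 1: -28 dB is 10 dB over -38 dB; at 5:1 that becomes 2 dB over, giving -36 dB.
Stage 2: overshoot 4 dB → 4/10 = 0.4 dB → -39.6 dB; +8 dB make-up → -31.6 dB.

-31.6 dB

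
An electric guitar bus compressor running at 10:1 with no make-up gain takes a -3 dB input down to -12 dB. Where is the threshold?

-13 dB

Let T be the threshold. Output overshoot = (input overshoot)/R, so -12 − T = (-3 − T)/10.
10·(-12 − T) = -3 − T → 9·T = -120 − (-3) = -117.
T = -117/9 = -13 dB.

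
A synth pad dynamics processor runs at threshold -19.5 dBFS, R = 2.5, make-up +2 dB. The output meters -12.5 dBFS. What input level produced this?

-7 dBFS

Stripping the +2 dB make-up gives -14.5 dBFS at the gain stage.
That's 5 dB above the -19.5 dBFS threshold.
Input overshoot = R × output overshoot = 12.5 dB → input = -19.5 + 12.5 = -7 dBFS.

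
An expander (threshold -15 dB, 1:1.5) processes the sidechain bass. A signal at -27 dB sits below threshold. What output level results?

The input is 12 dB below the -15 dB threshold.
A 1:1.5 expander multiplies undershoot by 1.5: 12 × 1.5 = 18 dB below threshold.
Output = -15 − 18 = -33 dB.

-33 dB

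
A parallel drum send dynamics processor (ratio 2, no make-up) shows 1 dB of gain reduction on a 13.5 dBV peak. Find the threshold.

11.5 dBV

Input is 2 dB above T (since output overshoot × R = input overshoot: (12.5 − T)·2 = 13.5 − T gives T = 11.5 dBV).
Check: 11.5 + (13.5 − 11.5)/2 = 11.5 + 1 = 12.5 dBV. ✓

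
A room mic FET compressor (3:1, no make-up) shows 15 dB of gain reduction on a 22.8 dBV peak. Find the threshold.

Let T be the threshold. Output overshoot = (input overshoot)/R, so 7.8 − T = (22.8 − T)/3.
3·(7.8 − T) = 22.8 − T → 2·T = 23.4 − 22.8 = 0.6.
T = 0.6/2 = 0.3 dBV.

0.3 dBV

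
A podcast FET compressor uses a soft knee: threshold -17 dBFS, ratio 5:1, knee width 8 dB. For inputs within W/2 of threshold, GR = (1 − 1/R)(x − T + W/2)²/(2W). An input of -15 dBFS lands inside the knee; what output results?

-16.8 dBFS

x − T + W/2 = -15 − (-17) + 4 = 6.
GR = (1 − 1/5) × 6² / 16 = 0.8 × 36 / 16 = 1.8 dB.
Output = -15 − 1.8 = -16.8 dBFS.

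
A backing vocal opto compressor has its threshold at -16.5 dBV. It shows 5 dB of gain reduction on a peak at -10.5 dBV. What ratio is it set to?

6:1

Input overshoot = -10.5 − (-16.5) = 6 dB.
Output overshoot = 6 − 5 = 1 dB.
Ratio = input overshoot / output overshoot = 6 / 1 = 6.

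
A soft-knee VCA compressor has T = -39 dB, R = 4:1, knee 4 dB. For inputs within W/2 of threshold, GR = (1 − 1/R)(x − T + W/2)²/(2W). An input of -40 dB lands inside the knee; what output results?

-40.09375 dB

x − T + W/2 = -40 − (-39) + 2 = 1.
GR = (1 − 1/4) × 1² / 8 = 0.75 × 1 / 8 = 0.09375 dB.
Output = -40 − 0.09375 = -40.09375 dB.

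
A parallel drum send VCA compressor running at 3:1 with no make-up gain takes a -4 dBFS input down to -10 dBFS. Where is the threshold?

Let T be the threshold. Output overshoot = (input overshoot)/R, so -10 − T = (-4 − T)/3.
3·(-10 − T) = -4 − T → 2·T = -30 − (-4) = -26.
T = -26/2 = -13 dBFS.

-13 dBFS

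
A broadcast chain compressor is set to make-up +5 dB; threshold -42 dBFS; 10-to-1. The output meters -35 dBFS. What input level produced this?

Stripping the +5 dB make-up gives -40 dBFS at the gain stage.
Post-compression overshoot = -40 − (-42) = 2 dB.
Input overshoot = R × output overshoot = 20 dB → input = -42 + 20 = -22 dBFS.

-22 dBFS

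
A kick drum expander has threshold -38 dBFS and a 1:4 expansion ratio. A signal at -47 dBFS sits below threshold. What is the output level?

Undershoot = (-38) − (-47) = 9 dB.
At 1:4, that expands to 36 dB under threshold.
Output = -38 − 36 = -74 dBFS.

-74 dBFS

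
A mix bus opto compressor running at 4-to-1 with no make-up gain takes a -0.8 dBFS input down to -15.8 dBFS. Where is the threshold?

-20.8 dBFS

Gain reduction = -0.8 − (-15.8) = 15 dB; output overshoot = GR / (R − 1) = 15 / 3 = 5 dB.
Threshold = output − output overshoot = -15.8 − 5 = -20.8 dBFS.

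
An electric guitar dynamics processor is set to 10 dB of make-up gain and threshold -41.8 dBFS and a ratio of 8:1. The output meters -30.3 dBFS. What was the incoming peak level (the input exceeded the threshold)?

Remove make-up: -30.3 − 10 = -40.3 dBFS.
Post-compression overshoot = -40.3 − (-41.8) = 1.5 dB.
Before 8:1 compression the overshoot was 1.5 × 8 = 12 dB, so input = -41.8 + 12 = -29.8 dBFS.

-29.8 dBFS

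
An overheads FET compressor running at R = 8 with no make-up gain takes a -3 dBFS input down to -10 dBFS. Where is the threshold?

Gain reduction = -3 − (-10) = 7 dB; output overshoot = GR / (R − 1) = 7 / 7 = 1 dB.
Threshold = output − output overshoot = -10 − 1 = -11 dBFS.

-11 dBFS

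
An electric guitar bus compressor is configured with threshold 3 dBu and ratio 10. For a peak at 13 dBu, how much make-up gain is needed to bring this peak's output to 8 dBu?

Without make-up, output = threshold + overshoot/10 = 3 + 1 = 4 dBu.
Gap to target: 4 dB.

4 dB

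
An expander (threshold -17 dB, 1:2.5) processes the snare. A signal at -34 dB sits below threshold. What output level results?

The input is 17 dB below the -17 dB threshold.
A 1:2.5 expander multiplies undershoot by 2.5: 17 × 2.5 = 42.5 dB below threshold.
Output = -17 − 42.5 = -59.5 dB.

-59.5 dB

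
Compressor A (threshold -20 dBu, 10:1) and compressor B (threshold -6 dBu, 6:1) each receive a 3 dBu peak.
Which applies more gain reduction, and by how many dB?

A, by 13.2 dB

A: overshoot 23 dB → output overshoot 2.3 dB → GR 20.7 dB.
B: overshoot 9 dB → output overshoot 1.5 dB → GR 7.5 dB.
Difference: 13.2 dB in favour of A.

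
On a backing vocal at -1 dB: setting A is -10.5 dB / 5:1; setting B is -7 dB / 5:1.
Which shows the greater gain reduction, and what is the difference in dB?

A: GR = 9.5 − 9.5/5 = 7.6 dB.
B: GR = 6 − 6/5 = 4.8 dB.
A applies 2.8 dB more gain reduction.

A, by 2.8 dB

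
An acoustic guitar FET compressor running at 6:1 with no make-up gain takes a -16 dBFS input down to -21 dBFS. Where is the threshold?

-22 dBFS

Input is 6 dB above T (since output overshoot × R = input overshoot: (-21 − T)·6 = -16 − T gives T = -22 dBFS).
Check: -22 + (-16 − (-22))/6 = -22 + 1 = -21 dBFS. ✓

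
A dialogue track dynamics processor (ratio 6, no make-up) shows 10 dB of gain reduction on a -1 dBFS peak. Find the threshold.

-13 dBFS

Let T be the threshold. Output overshoot = (input overshoot)/R, so -11 − T = (-1 − T)/6.
6·(-11 − T) = -1 − T → 5·T = -66 − (-1) = -65.
T = -65/5 = -13 dBFS.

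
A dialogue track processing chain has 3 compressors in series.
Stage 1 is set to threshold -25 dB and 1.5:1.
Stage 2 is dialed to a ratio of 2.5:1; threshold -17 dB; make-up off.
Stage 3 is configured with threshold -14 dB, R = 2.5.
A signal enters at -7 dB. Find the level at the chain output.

-15.4 dB

Stage 1: -7 dB is 18 dB over -25 dB; at 1.5:1 that becomes 12 dB over, giving -13 dB.
Stage 2: 4 dB above -17 dB, reduced 2.5:1 to 1.6 dB above → -15.4 dB.
Stage 3: below threshold (-15.4 ≤ -14); passes unchanged; output -15.4 dB.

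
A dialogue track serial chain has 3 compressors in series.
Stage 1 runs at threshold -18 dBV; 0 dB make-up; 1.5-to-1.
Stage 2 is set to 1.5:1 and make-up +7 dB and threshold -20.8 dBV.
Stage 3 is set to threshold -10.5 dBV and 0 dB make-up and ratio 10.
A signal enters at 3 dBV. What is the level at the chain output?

-9.71 dBV

Stage 1: 21 dB above -18 dBV, reduced 1.5:1 to 14 dB above → -4 dBV.
Stage 2: overshoot 16.8 dB → 16.8/1.5 = 11.2 dB → -9.6 dBV; +7 dB make-up → -2.6 dBV.
Stage 3: -2.6 dBV is 7.9 dB over -10.5 dBV; at 10:1 that becomes 0.79 dB over, giving -9.71 dBV.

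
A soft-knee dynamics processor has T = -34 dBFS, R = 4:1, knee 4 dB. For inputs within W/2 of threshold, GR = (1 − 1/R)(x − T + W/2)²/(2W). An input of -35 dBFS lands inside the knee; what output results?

x − T + W/2 = -35 − (-34) + 2 = 1.
GR = (1 − 1/4) × 1² / 8 = 0.75 × 1 / 8 = 0.09375 dB.
Output = -35 − 0.09375 = -35.09375 dBFS.

-35.09375 dBFS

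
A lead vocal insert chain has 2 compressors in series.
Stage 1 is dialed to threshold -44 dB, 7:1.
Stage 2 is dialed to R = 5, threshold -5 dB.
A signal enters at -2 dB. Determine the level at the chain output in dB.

Stage 1: overshoot 42 dB → 42/7 = 6 dB → -38 dB.
Stage 2: below threshold (-38 ≤ -5); passes unchanged; output -38 dB.

-38 dB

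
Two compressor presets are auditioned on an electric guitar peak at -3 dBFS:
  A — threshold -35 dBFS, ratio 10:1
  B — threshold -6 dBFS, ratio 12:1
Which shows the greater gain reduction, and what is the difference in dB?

A: overshoot 32 dB → output overshoot 3.2 dB → GR 28.8 dB.
B: overshoot 3 dB → output overshoot 0.25 dB → GR 2.75 dB.
A applies 26.05 dB more gain reduction.

A, by 26.05 dB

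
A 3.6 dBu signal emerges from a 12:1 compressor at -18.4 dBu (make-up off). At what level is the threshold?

-20.4 dBu

Gain reduction = 3.6 − (-18.4) = 22 dB; output overshoot = GR / (R − 1) = 22 / 11 = 2 dB.
Threshold = output − output overshoot = -18.4 − 2 = -20.4 dBu.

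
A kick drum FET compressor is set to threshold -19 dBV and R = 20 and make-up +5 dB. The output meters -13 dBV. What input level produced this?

Stripping the +5 dB make-up gives -18 dBV at the gain stage.
Post-compression overshoot = -18 − (-19) = 1 dB.
Before 20:1 compression the overshoot was 1 × 20 = 20 dB, so input = -19 + 20 = 1 dBV.

1 dBV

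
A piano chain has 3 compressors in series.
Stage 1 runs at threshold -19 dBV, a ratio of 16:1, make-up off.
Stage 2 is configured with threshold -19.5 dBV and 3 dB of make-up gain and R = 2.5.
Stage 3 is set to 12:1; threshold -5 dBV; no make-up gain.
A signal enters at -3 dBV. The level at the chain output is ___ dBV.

-15.9 dBV

Stage 1: 16 dB above -19 dBV, reduced 16:1 to 1 dB above → -18 dBV.
Stage 2: overshoot 1.5 dB → 1.5/2.5 = 0.6 dB → -18.9 dBV; +3 dB make-up → -15.9 dBV.
Stage 3: -15.9 dBV ≤ -5 dBV, so stage 3 doesn't engage; output -15.9 dBV.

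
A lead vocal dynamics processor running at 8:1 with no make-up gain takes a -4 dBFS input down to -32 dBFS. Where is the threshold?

Gain reduction = -4 − (-32) = 28 dB; output overshoot = GR / (R − 1) = 28 / 7 = 4 dB.
Threshold = output − output overshoot = -32 − 4 = -36 dBFS.

-36 dBFS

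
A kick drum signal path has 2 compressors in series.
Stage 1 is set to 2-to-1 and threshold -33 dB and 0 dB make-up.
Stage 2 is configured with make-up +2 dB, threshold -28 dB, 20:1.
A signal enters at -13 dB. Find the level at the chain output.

Stage 1: 20 dB above -33 dB, reduced 2:1 to 10 dB above → -23 dB.
Stage 2: 5 dB above -28 dB, reduced 20:1 to 0.25 dB above → -27.75 dB; +2 dB make-up → -25.75 dB.

-25.75 dB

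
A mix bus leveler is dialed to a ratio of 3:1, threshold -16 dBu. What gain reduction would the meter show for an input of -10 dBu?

4 dB

The signal is 6 dB above threshold.
After 3:1 compression the overshoot becomes 6/3 = 2 dB.
GR = overshoot in − overshoot out = 6 − 2 = 4 dB.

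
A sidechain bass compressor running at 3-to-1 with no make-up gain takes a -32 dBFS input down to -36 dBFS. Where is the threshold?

-38 dBFS

Let T be the threshold. Output overshoot = (input overshoot)/R, so -36 − T = (-32 − T)/3.
3·(-36 − T) = -32 − T → 2·T = -108 − (-32) = -76.
T = -76/2 = -38 dBFS.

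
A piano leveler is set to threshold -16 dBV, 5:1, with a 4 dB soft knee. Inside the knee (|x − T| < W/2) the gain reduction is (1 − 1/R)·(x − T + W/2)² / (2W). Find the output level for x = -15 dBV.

x − T + W/2 = -15 − (-16) + 2 = 3.
GR = (1 − 1/5) × 3² / 8 = 0.8 × 9 / 8 = 0.9 dB.
Output = -15 − 0.9 = -15.9 dBV.

-15.9 dBV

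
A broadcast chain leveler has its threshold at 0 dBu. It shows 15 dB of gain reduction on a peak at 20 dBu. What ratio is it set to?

Input overshoot = 20 − 0 = 20 dB.
Output overshoot = 20 − 15 = 5 dB.
Ratio = input overshoot / output overshoot = 20 / 5 = 4.

4:1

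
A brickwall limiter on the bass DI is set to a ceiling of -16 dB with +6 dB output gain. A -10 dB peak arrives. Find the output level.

-10 dB

The limiter clamps the peak to its -16 dB ceiling.
Output gain then adds 6 dB: -16 + 6 = -10 dB.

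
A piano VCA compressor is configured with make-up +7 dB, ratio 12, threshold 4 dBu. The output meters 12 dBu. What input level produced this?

Remove make-up: 12 − 7 = 5 dBu.
The compressed level sits 5 − 4 = 1 dB over threshold.
Undo the ratio: input overshoot = 1 × 12 = 12 dB, giving input = 16 dBu.

16 dBu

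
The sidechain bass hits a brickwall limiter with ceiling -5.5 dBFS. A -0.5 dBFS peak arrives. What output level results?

-5.5 dBFS

The limiter clamps the peak to its -5.5 dBFS ceiling.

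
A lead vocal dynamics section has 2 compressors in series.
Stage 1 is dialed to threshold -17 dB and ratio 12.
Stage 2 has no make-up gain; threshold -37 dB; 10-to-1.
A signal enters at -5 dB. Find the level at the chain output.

-34.9 dB

Stage 1: -5 dB is 12 dB over -17 dB; at 12:1 that becomes 1 dB over, giving -16 dB.
Stage 2: overshoot 21 dB → 21/10 = 2.1 dB → -34.9 dB.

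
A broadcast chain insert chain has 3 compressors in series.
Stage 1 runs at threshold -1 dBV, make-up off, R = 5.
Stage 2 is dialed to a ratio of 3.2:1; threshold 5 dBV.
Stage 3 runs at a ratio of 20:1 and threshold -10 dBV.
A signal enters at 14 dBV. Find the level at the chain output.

-9.4 dBV

Stage 1: overshoot 15 dB → 15/5 = 3 dB → 2 dBV.
Stage 2: below threshold (2 ≤ 5); passes unchanged; output 2 dBV.
Stage 3: overshoot 12 dB → 12/20 = 0.6 dB → -9.4 dBV.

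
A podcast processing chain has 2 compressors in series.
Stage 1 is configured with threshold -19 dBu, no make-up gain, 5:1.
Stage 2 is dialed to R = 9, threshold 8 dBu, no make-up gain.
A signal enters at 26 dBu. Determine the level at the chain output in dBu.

-10 dBu

Stage 1: 45 dB above -19 dBu, reduced 5:1 to 9 dB above → -10 dBu.
Stage 2: -10 dBu ≤ 8 dBu, so stage 2 doesn't engage; output -10 dBu.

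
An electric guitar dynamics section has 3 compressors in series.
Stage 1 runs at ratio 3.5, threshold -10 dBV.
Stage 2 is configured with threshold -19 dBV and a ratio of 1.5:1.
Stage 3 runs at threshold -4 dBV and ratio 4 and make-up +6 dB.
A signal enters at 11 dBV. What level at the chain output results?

-3 dBV

Stage 1: 11 dBV is 21 dB over -10 dBV; at 3.5:1 that becomes 6 dB over, giving -4 dBV.
Stage 2: overshoot 15 dB → 15/1.5 = 10 dB → -9 dBV.
Stage 3: -9 dBV ≤ -4 dBV, so stage 3 doesn't engage; make-up brings it to -3 dBV.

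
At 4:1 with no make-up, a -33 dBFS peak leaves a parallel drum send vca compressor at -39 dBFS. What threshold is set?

-41 dBFS

Input is 8 dB above T (since output overshoot × R = input overshoot: (-39 − T)·4 = -33 − T gives T = -41 dBFS).
Check: -41 + (-33 − (-41))/4 = -41 + 2 = -39 dBFS. ✓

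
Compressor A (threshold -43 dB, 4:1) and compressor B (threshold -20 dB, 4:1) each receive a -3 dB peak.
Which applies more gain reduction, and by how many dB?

A, by 17.25 dB

A: GR = 40 − 40/4 = 30 dB.
B: GR = 17 − 17/4 = 12.75 dB.
A applies 17.25 dB more gain reduction.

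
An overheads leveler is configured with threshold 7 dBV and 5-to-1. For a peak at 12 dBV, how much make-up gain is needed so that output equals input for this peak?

The peak compresses to 7 + 5/5 = 8 dBV.
To reach 12 dBV requires 12 − 8 = 4 dB of make-up.

4 dB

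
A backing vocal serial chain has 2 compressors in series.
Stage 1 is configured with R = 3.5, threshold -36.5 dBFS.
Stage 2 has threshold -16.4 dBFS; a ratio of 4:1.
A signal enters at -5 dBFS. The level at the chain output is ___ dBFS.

Stage 1: 31.5 dB above -36.5 dBFS, reduced 3.5:1 to 9 dB above → -27.5 dBFS.
Stage 2: -27.5 dBFS is at or below the -16.4 dBFS threshold — no compression; output -27.5 dBFS.

-27.5 dBFS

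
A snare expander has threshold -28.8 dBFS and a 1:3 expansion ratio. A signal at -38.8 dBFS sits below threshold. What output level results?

Below threshold, a 1:3 expander applies gain = (3−1)×(T − x) of attenuation.
(3−1) × 10 = 20 dB, so output = -38.8 − 20 = -58.8 dBFS.

-58.8 dBFS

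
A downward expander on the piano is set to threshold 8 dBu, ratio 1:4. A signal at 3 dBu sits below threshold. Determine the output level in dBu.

Below threshold, a 1:4 expander applies gain = (4−1)×(T − x) of attenuation.
(4−1) × 5 = 15 dB, so output = 3 − 15 = -12 dBu.

-12 dBu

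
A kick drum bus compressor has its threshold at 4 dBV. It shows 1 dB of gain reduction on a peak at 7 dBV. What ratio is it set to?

1.5:1

Input overshoot = 7 − 4 = 3 dB.
Output overshoot = 3 − 1 = 2 dB.
Ratio = input overshoot / output overshoot = 3 / 2 = 1.5.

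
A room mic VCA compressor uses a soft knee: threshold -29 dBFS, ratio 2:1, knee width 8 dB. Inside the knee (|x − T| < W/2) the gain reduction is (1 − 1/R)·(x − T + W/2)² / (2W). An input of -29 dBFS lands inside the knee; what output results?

-29.5 dBFS

x − T + W/2 = -29 − (-29) + 4 = 4.
GR = (1 − 1/2) × 4² / 16 = 0.5 × 16 / 16 = 0.5 dB.
Output = -29 − 0.5 = -29.5 dBFS.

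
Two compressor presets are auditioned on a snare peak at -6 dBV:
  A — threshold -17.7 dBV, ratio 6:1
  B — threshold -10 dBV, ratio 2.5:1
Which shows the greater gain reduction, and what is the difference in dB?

A, by 7.35 dB

A: 11.7 dB over, compressed to 1.95 dB over, so 9.75 dB of GR.
B: 4 dB over, compressed to 1.6 dB over, so 2.4 dB of GR.
A reduces 7.35 dB more.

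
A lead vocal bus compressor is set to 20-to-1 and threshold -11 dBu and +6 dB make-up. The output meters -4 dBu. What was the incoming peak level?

Stripping the +6 dB make-up gives -10 dBu at the gain stage.
The compressed level sits -10 − (-11) = 1 dB over threshold.
Input overshoot = R × output overshoot = 20 dB → input = -11 + 20 = 9 dBu.

9 dBu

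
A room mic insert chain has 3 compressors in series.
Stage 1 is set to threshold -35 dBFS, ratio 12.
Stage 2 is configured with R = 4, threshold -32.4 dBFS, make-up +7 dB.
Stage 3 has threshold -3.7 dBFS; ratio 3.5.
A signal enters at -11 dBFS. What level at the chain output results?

-26 dBFS

Stage 1: -11 dBFS is 24 dB over -35 dBFS; at 12:1 that becomes 2 dB over, giving -33 dBFS.
Stage 2: -33 dBFS is at or below the -32.4 dBFS threshold — no compression; make-up brings it to -26 dBFS.
Stage 3: below threshold (-26 ≤ -3.7); passes unchanged; output -26 dBFS.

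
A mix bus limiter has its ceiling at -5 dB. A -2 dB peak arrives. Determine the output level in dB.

A brickwall limiter is an ∞:1 compressor: any input above the ceiling is clamped to -5 dB.

-5 dB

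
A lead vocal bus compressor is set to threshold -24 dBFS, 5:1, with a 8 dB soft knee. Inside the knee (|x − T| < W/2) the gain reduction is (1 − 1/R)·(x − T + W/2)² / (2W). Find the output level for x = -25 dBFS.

x − T + W/2 = -25 − (-24) + 4 = 3.
GR = (1 − 1/5) × 3² / 16 = 0.8 × 9 / 16 = 0.45 dB.
Output = -25 − 0.45 = -25.45 dBFS.

-25.45 dBFS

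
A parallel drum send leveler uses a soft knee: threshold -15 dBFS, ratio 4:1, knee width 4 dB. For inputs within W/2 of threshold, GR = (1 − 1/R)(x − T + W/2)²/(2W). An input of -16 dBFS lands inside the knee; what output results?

x − T + W/2 = -16 − (-15) + 2 = 1.
GR = (1 − 1/4) × 1² / 8 = 0.75 × 1 / 8 = 0.09375 dB.
Output = -16 − 0.09375 = -16.09375 dBFS.

-16.09375 dBFS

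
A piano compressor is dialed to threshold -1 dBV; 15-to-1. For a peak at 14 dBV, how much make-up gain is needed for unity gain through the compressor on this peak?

The peak compresses to -1 + 15/15 = 0 dBV.
To reach 14 dBV requires 14 − 0 = 14 dB of make-up.

14 dB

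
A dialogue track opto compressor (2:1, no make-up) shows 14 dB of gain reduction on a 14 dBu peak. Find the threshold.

Let T be the threshold. Output overshoot = (input overshoot)/R, so 0 − T = (14 − T)/2.
2·(0 − T) = 14 − T → 1·T = 0 − 14 = -14.
T = -14/1 = -14 dBu.

-14 dBu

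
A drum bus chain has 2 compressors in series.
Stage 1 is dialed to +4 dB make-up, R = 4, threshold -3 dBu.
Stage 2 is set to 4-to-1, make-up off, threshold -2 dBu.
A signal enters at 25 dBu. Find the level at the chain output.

0.5 dBu

Stage 1: overshoot 28 dB → 28/4 = 7 dB → 4 dBu; +4 dB make-up → 8 dBu.
Stage 2: 8 dBu is 10 dB over -2 dBu; at 4:1 that becomes 2.5 dB over, giving 0.5 dBu.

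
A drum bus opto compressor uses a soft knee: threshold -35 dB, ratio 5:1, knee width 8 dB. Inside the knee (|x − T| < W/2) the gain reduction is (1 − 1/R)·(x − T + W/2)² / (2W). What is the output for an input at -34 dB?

-35.25 dB

x − T + W/2 = -34 − (-35) + 4 = 5.
GR = (1 − 1/5) × 5² / 16 = 0.8 × 25 / 16 = 1.25 dB.
Output = -34 − 1.25 = -35.25 dB.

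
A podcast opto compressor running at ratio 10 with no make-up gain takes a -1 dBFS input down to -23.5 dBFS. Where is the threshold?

-26 dBFS

Gain reduction = -1 − (-23.5) = 22.5 dB; output overshoot = GR / (R − 1) = 22.5 / 9 = 2.5 dB.
Threshold = output − output overshoot = -23.5 − 2.5 = -26 dBFS.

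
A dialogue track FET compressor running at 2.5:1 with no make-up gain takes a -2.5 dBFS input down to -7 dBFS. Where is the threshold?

Gain reduction = -2.5 − (-7) = 4.5 dB; output overshoot = GR / (R − 1) = 4.5 / 1.5 = 3 dB.
Threshold = output − output overshoot = -7 − 3 = -10 dBFS.

-10 dBFS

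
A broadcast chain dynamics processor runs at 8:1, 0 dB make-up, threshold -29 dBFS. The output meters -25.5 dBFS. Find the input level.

That's 3.5 dB above the -29 dBFS threshold.
Input overshoot = R × output overshoot = 28 dB → input = -29 + 28 = -1 dBFS.

-1 dBFS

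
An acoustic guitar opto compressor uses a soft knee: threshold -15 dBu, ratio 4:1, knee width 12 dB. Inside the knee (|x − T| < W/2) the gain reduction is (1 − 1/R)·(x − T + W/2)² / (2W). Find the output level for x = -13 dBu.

-15 dBu

x − T + W/2 = -13 − (-15) + 6 = 8.
GR = (1 − 1/4) × 8² / 24 = 0.75 × 64 / 24 = 2 dB.
Output = -13 − 2 = -15 dBu.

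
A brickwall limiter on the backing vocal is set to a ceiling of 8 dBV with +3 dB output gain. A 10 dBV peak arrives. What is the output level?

At ∞:1, everything above 8 dBV is held at the ceiling.
Output gain then adds 3 dB: 8 + 3 = 11 dBV.

11 dBV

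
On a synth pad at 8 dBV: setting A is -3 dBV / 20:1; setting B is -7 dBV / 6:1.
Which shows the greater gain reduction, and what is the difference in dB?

A: GR = 11 − 11/20 = 10.45 dB.
B: GR = 15 − 15/6 = 12.5 dB.
Difference: 2.05 dB in favour of B.

B, by 2.05 dB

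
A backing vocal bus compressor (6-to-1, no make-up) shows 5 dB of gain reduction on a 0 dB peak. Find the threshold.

Let T be the threshold. Output overshoot = (input overshoot)/R, so -5 − T = (0 − T)/6.
6·(-5 − T) = 0 − T → 5·T = -30 − 0 = -30.
T = -30/5 = -6 dB.

-6 dB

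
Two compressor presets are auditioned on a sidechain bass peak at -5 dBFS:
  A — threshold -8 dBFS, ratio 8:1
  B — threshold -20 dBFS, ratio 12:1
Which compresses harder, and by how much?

A: GR = 3 − 3/8 = 2.625 dB.
B: GR = 15 − 15/12 = 13.75 dB.
B applies 11.125 dB more gain reduction.

B, by 11.125 dB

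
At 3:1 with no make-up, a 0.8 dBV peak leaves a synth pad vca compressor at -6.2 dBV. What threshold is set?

-9.7 dBV

Gain reduction = 0.8 − (-6.2) = 7 dB; output overshoot = GR / (R − 1) = 7 / 2 = 3.5 dB.
Threshold = output − output overshoot = -6.2 − 3.5 = -9.7 dBV.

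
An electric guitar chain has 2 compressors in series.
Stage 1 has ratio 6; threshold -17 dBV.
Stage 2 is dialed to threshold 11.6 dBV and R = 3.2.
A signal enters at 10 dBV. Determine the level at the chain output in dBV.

-12.5 dBV

Stage 1: 10 dBV is 27 dB over -17 dBV; at 6:1 that becomes 4.5 dB over, giving -12.5 dBV.
Stage 2: -12.5 dBV ≤ 11.6 dBV, so stage 2 doesn't engage; output -12.5 dBV.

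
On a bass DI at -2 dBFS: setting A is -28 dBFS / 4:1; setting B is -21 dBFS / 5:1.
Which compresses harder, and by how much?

A: overshoot 26 dB → output overshoot 6.5 dB → GR 19.5 dB.
B: overshoot 19 dB → output overshoot 3.8 dB → GR 15.2 dB.
Difference: 4.3 dB in favour of A.

A, by 4.3 dB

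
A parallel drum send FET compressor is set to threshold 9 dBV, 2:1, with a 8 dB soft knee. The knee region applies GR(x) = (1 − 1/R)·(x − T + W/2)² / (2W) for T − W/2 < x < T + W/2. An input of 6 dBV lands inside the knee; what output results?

x − T + W/2 = 6 − 9 + 4 = 1.
GR = (1 − 1/2) × 1² / 16 = 0.5 × 1 / 16 = 0.03125 dB.
Output = 6 − 0.03125 = 5.96875 dBV.

5.96875 dBV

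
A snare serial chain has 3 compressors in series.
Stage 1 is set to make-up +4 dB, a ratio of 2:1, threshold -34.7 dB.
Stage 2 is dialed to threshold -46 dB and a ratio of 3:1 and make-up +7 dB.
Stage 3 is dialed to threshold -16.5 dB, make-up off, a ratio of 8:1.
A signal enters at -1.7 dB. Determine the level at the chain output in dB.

-28.4 dB

Stage 1: 33 dB above -34.7 dB, reduced 2:1 to 16.5 dB above → -18.2 dB; +4 dB make-up → -14.2 dB.
Stage 2: overshoot 31.8 dB → 31.8/3 = 10.6 dB → -35.4 dB; +7 dB make-up → -28.4 dB.
Stage 3: -28.4 dB ≤ -16.5 dB, so stage 3 doesn't engage; output -28.4 dB.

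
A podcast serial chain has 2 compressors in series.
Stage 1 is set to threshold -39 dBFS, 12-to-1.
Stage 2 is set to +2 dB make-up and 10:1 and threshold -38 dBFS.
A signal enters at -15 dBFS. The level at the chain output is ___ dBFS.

-35.9 dBFS

Stage 1: overshoot 24 dB → 24/12 = 2 dB → -37 dBFS.
Stage 2: 1 dB above -38 dBFS, reduced 10:1 to 0.1 dB above → -37.9 dBFS; +2 dB make-up → -35.9 dBFS.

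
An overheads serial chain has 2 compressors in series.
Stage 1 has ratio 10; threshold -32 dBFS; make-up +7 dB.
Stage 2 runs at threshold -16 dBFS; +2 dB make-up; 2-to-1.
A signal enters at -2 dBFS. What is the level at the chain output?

-20 dBFS

Stage 1: overshoot 30 dB → 30/10 = 3 dB → -29 dBFS; +7 dB make-up → -22 dBFS.
Stage 2: -22 dBFS is at or below the -16 dBFS threshold — no compression; make-up brings it to -20 dBFS.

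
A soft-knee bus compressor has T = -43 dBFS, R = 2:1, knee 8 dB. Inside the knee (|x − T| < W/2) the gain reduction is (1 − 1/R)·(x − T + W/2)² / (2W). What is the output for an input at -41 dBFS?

x − T + W/2 = -41 − (-43) + 4 = 6.
GR = (1 − 1/2) × 6² / 16 = 0.5 × 36 / 16 = 1.125 dB.
Output = -41 − 1.125 = -42.125 dBFS.

-42.125 dBFS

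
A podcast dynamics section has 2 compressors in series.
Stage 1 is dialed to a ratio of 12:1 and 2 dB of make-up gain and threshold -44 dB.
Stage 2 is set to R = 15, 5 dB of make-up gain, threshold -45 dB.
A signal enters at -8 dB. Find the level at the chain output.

Stage 1: overshoot 36 dB → 36/12 = 3 dB → -41 dB; +2 dB make-up → -39 dB.
Stage 2: 6 dB above -45 dB, reduced 15:1 to 0.4 dB above → -44.6 dB; +5 dB make-up → -39.6 dB.

-39.6 dB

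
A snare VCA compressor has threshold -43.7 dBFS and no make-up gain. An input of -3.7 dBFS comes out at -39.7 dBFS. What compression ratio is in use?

10:1

Input overshoot = -3.7 − (-43.7) = 40 dB; output overshoot = -39.7 − (-43.7) = 4 dB.
Ratio = 40 / 4 = 10.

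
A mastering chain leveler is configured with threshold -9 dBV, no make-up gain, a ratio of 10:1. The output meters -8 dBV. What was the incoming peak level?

The compressed level sits -8 − (-9) = 1 dB over threshold.
Before 10:1 compression the overshoot was 1 × 10 = 10 dB, so input = -9 + 10 = 1 dBV.

1 dBV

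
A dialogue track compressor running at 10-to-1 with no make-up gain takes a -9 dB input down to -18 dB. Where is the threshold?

Let T be the threshold. Output overshoot = (input overshoot)/R, so -18 − T = (-9 − T)/10.
10·(-18 − T) = -9 − T → 9·T = -180 − (-9) = -171.
T = -171/9 = -19 dB.

-19 dB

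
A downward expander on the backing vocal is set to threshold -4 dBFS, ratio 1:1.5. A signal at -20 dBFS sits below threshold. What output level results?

-28 dBFS

The input is 16 dB below the -4 dBFS threshold.
A 1:1.5 expander multiplies undershoot by 1.5: 16 × 1.5 = 24 dB below threshold.
Output = -4 − 24 = -28 dBFS.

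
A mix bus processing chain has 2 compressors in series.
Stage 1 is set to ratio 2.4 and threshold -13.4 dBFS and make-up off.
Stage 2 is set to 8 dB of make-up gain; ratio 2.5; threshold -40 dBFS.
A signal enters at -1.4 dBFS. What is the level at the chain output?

-19.36 dBFS

Stage 1: -1.4 dBFS is 12 dB over -13.4 dBFS; at 2.4:1 that becomes 5 dB over, giving -8.4 dBFS.
Stage 2: 31.6 dB above -40 dBFS, reduced 2.5:1 to 12.64 dB above → -27.36 dBFS; +8 dB make-up → -19.36 dBFS.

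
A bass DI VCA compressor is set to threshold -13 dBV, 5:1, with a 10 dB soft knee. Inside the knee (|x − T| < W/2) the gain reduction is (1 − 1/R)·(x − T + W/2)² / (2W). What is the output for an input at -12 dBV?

x − T + W/2 = -12 − (-13) + 5 = 6.
GR = (1 − 1/5) × 6² / 20 = 0.8 × 36 / 20 = 1.44 dB.
Output = -12 − 1.44 = -13.44 dBV.

-13.44 dBV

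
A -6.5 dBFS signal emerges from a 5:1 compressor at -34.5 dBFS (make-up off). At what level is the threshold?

-41.5 dBFS

Gain reduction = -6.5 − (-34.5) = 28 dB; output overshoot = GR / (R − 1) = 28 / 4 = 7 dB.
Threshold = output − output overshoot = -34.5 − 7 = -41.5 dBFS.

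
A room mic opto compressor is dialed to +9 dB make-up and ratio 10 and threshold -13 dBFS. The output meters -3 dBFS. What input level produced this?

-3 dBFS

Before make-up, the level was -3 − 9 = -12 dBFS.
Post-compression overshoot = -12 − (-13) = 1 dB.
Before 10:1 compression the overshoot was 1 × 10 = 10 dB, so input = -13 + 10 = -3 dBFS.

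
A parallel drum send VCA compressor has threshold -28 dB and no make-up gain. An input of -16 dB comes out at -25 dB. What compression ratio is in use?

Input overshoot = -16 − (-28) = 12 dB; output overshoot = -25 − (-28) = 3 dB.
Ratio = 12 / 3 = 4.

4:1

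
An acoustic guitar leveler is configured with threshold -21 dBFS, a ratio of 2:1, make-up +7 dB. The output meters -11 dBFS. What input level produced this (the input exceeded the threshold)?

Remove make-up: -11 − 7 = -18 dBFS.
That's 3 dB above the -21 dBFS threshold.
Undo the ratio: input overshoot = 3 × 2 = 6 dB, giving input = -15 dBFS.

-15 dBFS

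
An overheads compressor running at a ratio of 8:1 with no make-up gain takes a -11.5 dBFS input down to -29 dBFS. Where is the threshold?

Gain reduction = -11.5 − (-29) = 17.5 dB; output overshoot = GR / (R − 1) = 17.5 / 7 = 2.5 dB.
Threshold = output − output overshoot = -29 − 2.5 = -31.5 dBFS.

-31.5 dBFS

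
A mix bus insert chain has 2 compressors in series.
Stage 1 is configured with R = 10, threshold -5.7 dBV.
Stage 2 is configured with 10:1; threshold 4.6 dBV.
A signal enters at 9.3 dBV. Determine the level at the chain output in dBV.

-4.2 dBV

Stage 1: 9.3 dBV is 15 dB over -5.7 dBV; at 10:1 that becomes 1.5 dB over, giving -4.2 dBV.
Stage 2: -4.2 dBV ≤ 4.6 dBV, so stage 2 doesn't engage; output -4.2 dBV.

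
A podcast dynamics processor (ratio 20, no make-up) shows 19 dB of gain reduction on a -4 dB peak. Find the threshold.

-24 dB

Gain reduction = -4 − (-23) = 19 dB; output overshoot = GR / (R − 1) = 19 / 19 = 1 dB.
Threshold = output − output overshoot = -23 − 1 = -24 dB.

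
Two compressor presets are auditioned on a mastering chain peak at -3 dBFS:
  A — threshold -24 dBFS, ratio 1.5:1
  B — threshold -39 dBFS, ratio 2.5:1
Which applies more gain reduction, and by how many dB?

A: GR = 21 − 21/1.5 = 7 dB.
B: GR = 36 − 36/2.5 = 21.6 dB.
B reduces 14.6 dB more.

B, by 14.6 dB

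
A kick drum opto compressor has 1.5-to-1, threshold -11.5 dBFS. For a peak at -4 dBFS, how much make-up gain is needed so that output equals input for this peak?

2.5 dB

The peak compresses to -11.5 + 7.5/1.5 = -6.5 dBFS.
To reach -4 dBFS requires -4 − (-6.5) = 2.5 dB of make-up.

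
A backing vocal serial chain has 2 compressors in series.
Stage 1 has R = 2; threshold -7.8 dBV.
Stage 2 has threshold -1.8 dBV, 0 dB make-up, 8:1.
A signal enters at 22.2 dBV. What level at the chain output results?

Stage 1: 22.2 dBV is 30 dB over -7.8 dBV; at 2:1 that becomes 15 dB over, giving 7.2 dBV.
Stage 2: 7.2 dBV is 9 dB over -1.8 dBV; at 8:1 that becomes 1.125 dB over, giving -0.675 dBV.

-0.675 dBV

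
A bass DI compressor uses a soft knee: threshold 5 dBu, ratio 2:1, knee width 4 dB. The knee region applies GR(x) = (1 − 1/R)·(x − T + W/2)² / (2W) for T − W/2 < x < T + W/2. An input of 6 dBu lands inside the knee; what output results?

x − T + W/2 = 6 − 5 + 2 = 3.
GR = (1 − 1/2) × 3² / 8 = 0.5 × 9 / 8 = 0.5625 dB.
Output = 6 − 0.5625 = 5.4375 dBu.

5.4375 dBu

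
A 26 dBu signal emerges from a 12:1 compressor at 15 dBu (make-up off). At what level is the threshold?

14 dBu

Let T be the threshold. Output overshoot = (input overshoot)/R, so 15 − T = (26 − T)/12.
12·(15 − T) = 26 − T → 11·T = 180 − 26 = 154.
T = 154/11 = 14 dBu.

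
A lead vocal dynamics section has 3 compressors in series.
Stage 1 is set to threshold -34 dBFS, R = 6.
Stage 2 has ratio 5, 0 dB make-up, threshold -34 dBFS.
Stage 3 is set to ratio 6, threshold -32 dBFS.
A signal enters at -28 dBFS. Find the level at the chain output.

-33.8 dBFS

Stage 1: -28 dBFS is 6 dB over -34 dBFS; at 6:1 that becomes 1 dB over, giving -33 dBFS.
Stage 2: overshoot 1 dB → 1/5 = 0.2 dB → -33.8 dBFS.
Stage 3: -33.8 dBFS ≤ -32 dBFS, so stage 3 doesn't engage; output -33.8 dBFS.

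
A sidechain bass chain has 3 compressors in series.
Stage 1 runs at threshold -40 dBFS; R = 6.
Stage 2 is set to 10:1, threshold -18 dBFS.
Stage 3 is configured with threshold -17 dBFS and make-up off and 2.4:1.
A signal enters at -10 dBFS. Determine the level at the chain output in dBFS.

Stage 1: overshoot 30 dB → 30/6 = 5 dB → -35 dBFS.
Stage 2: -35 dBFS ≤ -18 dBFS, so stage 2 doesn't engage; output -35 dBFS.
Stage 3: -35 dBFS ≤ -17 dBFS, so stage 3 doesn't engage; output -35 dBFS.

-35 dBFS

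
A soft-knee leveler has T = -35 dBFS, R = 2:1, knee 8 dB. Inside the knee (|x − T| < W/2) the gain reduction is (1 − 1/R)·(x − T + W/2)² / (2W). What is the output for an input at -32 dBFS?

-33.53125 dBFS

x − T + W/2 = -32 − (-35) + 4 = 7.
GR = (1 − 1/2) × 7² / 16 = 0.5 × 49 / 16 = 1.53125 dB.
Output = -32 − 1.53125 = -33.53125 dBFS.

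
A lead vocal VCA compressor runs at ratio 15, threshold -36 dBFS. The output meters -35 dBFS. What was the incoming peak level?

The compressed level sits -35 − (-36) = 1 dB over threshold.
Input overshoot = R × output overshoot = 15 dB → input = -36 + 15 = -21 dBFS.

-21 dBFS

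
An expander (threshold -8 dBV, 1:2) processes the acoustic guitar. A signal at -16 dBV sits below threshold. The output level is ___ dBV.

-24 dBV

Undershoot = (-8) − (-16) = 8 dB.
At 1:2, that expands to 16 dB under threshold.
Output = -8 − 16 = -24 dBV.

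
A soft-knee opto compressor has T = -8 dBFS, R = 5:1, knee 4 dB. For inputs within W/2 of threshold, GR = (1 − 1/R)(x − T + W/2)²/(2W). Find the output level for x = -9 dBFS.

x − T + W/2 = -9 − (-8) + 2 = 1.
GR = (1 − 1/5) × 1² / 8 = 0.8 × 1 / 8 = 0.1 dB.
Output = -9 − 0.1 = -9.1 dBFS.

-9.1 dBFS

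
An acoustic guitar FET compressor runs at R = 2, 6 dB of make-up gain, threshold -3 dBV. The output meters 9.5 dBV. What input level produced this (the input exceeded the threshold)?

Stripping the +6 dB make-up gives 3.5 dBV at the gain stage.
The compressed level sits 3.5 − (-3) = 6.5 dB over threshold.
Before 2:1 compression the overshoot was 6.5 × 2 = 13 dB, so input = -3 + 13 = 10 dBV.

10 dBV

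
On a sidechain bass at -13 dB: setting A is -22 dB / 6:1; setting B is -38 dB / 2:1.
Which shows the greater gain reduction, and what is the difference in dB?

A: overshoot 9 dB → output overshoot 1.5 dB → GR 7.5 dB.
B: overshoot 25 dB → output overshoot 12.5 dB → GR 12.5 dB.
B reduces 5 dB more.

B, by 5 dB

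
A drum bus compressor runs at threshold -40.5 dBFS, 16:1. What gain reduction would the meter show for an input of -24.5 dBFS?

15 dB

The signal is 16 dB above threshold.
At 16:1, output sits 16/16 = 1 dB above threshold.
So the signal is attenuated by 16 − 1 = 15 dB.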